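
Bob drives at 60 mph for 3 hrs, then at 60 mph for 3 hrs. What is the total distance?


Leg 1 distance:
60 x 3 = 180 miles
Leg 2 distance:
60 x 3 = 180 miles
Total distance:
180 + 180 = 360 miles

360 miles


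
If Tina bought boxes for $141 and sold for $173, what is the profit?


Selling price = $173
Cost price = $141
Profit = selling price - cost price:
Profit = $173 - $141 = $32

$32


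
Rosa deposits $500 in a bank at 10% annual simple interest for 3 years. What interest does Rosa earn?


Use the formula I = P x R x T / 100
P x R x T = 500 x 10 x 3 = 15000
I = 15000 / 100 = $150

$150


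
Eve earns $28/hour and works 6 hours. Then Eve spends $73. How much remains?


Calculate earnings:
6 x $28 = $168
Subtract spending:
$168 - $73 = $95

$95


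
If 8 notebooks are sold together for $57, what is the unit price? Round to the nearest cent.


Total cost: $57
Number of items: 8
Unit price: $57 / 8 = $7.125 ≈ $7.13

$7.13


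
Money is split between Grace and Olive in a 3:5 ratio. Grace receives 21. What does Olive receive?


Find the multiplier:
21 / 3 = 7
Apply to Olive's share:
5 x 7 = 35

35


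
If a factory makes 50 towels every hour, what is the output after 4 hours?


Production rate: 50 towels per hour
Time: 4 hours
Total: 50 x 4 = 200 towels

200 towels


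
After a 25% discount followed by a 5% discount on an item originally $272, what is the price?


First discount:
25% of $272 = $68
Price after first discount:
$272 - $68 = $204
Second discount:
5% of $204 = $10.20
Final price:
$204 - $10.20 = $193.80

$193.80


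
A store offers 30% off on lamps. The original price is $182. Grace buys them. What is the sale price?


Calculate the discount amount:
30% of $182 = $54.60
Subtract from original:
$182 - $54.60 = $127.40

$127.40


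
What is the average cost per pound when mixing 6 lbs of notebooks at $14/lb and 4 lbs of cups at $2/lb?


Cost of notebooks:
6 x $14 = $84
Cost of cups:
4 x $2 = $8
Total cost: $84 + $8 = $92
Total weight: 10 lbs
Average: $92 / 10 = $9.20/lb

$9.20/lb


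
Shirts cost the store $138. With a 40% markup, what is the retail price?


Calculate the markup amount:
40% of $138 = $55.20
Add to cost:
$138 + $55.20 = $193.20

$193.20


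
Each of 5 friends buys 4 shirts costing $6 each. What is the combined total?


Cost per person:
4 x $6 = $24
Group total:
5 x $24 = $120

$120


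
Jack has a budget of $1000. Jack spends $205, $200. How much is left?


Add up expenses:
$205 + $200 = $405
Subtract from budget:
$1000 - $405 = $595

$595


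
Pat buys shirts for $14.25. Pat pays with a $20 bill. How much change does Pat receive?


Start with the amount paid:
$20
Subtract the price:
$20 - $14.25 = $5.75

$5.75


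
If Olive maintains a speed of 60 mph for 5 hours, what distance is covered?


Use the formula: distance = speed x time
Speed = 60 mph, Time = 5 hours
60 x 5 = 300 miles

300 miles


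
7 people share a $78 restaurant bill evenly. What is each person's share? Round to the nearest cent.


Total bill: $78
Number of people: 7
Each pays: $78 / 7 = $11.1428... ≈ $11.14

$11.14


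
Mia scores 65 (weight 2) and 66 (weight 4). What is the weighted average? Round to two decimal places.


Weighted sum:
2 x 65 + 4 x 66 = 394
Total weight:
2 + 4 = 6
Weighted average:
394 / 6 = 65.6666... ≈ 65.67

65.67


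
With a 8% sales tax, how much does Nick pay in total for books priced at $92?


Calculate the tax:
8% of $92 = $7.36
Add tax to price:
$92 + $7.36 = $99.36

$99.36


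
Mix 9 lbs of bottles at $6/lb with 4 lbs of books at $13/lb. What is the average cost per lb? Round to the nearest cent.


Cost of bottles:
9 x $6 = $54
Cost of books:
4 x $13 = $52
Total cost: $54 + $52 = $106
Total weight: 13 lbs
Average: $106 / 13 = $8.1538... ≈ $8.15/lb

$8.15/lb


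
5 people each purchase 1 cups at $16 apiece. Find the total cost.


Cost per person:
1 x $16 = $16
Group total:
5 x $16 = $80

$80


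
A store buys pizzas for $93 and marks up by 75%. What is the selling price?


Calculate the markup amount:
75% of $93 = $69.75
Add to cost:
$93 + $69.75 = $162.75

$162.75


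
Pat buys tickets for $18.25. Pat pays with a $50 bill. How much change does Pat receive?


Start with the amount paid:
$50
Subtract the price:
$50 - $18.25 = $31.75

$31.75


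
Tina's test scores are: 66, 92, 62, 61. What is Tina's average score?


Add the scores:
66 + 92 + 62 + 61 = 281
Divide by the number of tests:
281 / 4 = 70.25

70.25


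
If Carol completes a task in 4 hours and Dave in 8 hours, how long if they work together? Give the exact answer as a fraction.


Carol's rate: 1/4 of the job per hour
Dave's rate: 1/8 of the job per hour
Combined rate: 1/4 + 1/8 = 3/8 per hour
Time = 1 / (3/8) = 8/3 hours (≈ 2.67 hours)

8/3 hours


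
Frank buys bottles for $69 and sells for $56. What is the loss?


Selling price = $56
Cost price = $69
Loss = cost price - selling price:
Loss = $69 - $56 = $13

$13


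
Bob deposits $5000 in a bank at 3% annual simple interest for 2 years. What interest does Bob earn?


Use the formula I = P x R x T / 100
P x R x T = 5000 x 3 x 2 = 30000
I = 30000 / 100 = $300

$300


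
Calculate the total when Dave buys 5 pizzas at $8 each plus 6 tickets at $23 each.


Cost of pizzas:
5 x $8 = $40
Cost of tickets:
6 x $23 = $138
Add both:
$40 + $138 = $178

$178


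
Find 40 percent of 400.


Convert percentage to decimal:
40% = 0.4
Multiply:
400 x 0.4 = 160

160


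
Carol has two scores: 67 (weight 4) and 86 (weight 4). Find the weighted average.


Weighted sum:
4 x 67 + 4 x 86 = 612
Total weight:
4 + 4 = 8
Weighted average:
612 / 8 = 76.5

76.5


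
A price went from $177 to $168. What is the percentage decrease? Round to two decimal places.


Find the absolute change:
|168 - 177| = 9
Divide by original and multiply by 100:
9 / 177 x 100 = 5.0847...% ≈ 5.08%

5.08%


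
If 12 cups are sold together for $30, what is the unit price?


Total cost: $30
Number of items: 12
Unit price: $30 / 12 = $2.50

$2.50


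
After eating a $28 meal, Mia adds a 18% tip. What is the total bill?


Calculate the tip:
18% of $28 = $5.04
Add tip to meal cost:
$28 + $5.04 = $33.04

$33.04


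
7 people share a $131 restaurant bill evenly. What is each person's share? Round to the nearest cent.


Total bill: $131
Number of people: 7
Each pays: $131 / 7 = $18.7142... ≈ $18.71

$18.71


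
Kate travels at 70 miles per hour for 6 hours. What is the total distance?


Use the formula: distance = speed x time
Speed = 70 mph, Time = 6 hours
70 x 6 = 420 miles

420 miles


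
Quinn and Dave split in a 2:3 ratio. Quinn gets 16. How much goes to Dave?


Find the multiplier:
16 / 2 = 8
Apply to Dave's share:
3 x 8 = 24

24


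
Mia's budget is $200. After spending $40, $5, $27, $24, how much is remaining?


Add up expenses:
$40 + $5 + $27 + $24 = $96
Subtract from budget:
$200 - $96 = $104

$104


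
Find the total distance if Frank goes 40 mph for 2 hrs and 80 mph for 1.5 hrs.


Leg 1 distance:
40 x 2 = 80 miles
Leg 2 distance:
80 x 1.5 = 120 miles
Total distance:
80 + 120 = 200 miles

200 miles


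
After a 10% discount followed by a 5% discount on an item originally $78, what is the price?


First discount:
10% of $78 = $7.80
Price after first discount:
$78 - $7.80 = $70.20
Second discount:
5% of $70.20 = $3.51
Final price:
$70.20 - $3.51 = $66.69

$66.69


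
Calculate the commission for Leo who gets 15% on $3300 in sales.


Convert rate to decimal:
15% = 0.15
Multiply by sales:
$3300 x 0.15 = $495

$495


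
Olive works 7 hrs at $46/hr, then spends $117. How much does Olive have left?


Calculate earnings:
7 x $46 = $322
Subtract spending:
$322 - $117 = $205

$205


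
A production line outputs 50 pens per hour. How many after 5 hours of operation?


Production rate: 50 pens per hour
Time: 5 hours
Total: 50 x 5 = 250 pens

250 pens


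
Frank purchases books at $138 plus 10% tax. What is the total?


Calculate the tax:
10% of $138 = $13.80
Add tax to price:
$138 + $13.80 = $151.80

$151.80


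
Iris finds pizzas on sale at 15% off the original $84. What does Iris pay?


Calculate the discount amount:
15% of $84 = $12.60
Subtract from original:
$84 - $12.60 = $71.40

$71.40


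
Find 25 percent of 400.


Convert percentage to decimal:
25% = 0.25
Multiply:
400 x 0.25 = 100

100


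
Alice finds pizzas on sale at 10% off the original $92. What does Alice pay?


Calculate the discount amount:
10% of $92 = $9.20
Subtract from original:
$92 - $9.20 = $82.80

$82.80


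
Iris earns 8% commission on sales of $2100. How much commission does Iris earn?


Convert rate to decimal:
8% = 0.08
Multiply by sales:
$2100 x 0.08 = $168

$168


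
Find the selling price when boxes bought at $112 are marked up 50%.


Calculate the markup amount:
50% of $112 = $56
Add to cost:
$112 + $56 = $168

$168


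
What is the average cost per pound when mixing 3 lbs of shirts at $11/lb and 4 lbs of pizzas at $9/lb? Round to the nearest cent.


Cost of shirts:
3 x $11 = $33
Cost of pizzas:
4 x $9 = $36
Total cost: $33 + $36 = $69
Total weight: 7 lbs
Average: $69 / 7 = $9.8571... ≈ $9.86/lb

$9.86/lb


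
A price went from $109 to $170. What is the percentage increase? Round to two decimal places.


Find the absolute change:
|170 - 109| = 61
Divide by original and multiply by 100:
61 / 109 x 100 = 55.9633...% ≈ 55.96%

55.96%


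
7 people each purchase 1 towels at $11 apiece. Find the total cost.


Cost per person:
1 x $11 = $11
Group total:
7 x $11 = $77

$77


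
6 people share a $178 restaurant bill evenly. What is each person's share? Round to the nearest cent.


Total bill: $178
Number of people: 6
Each pays: $178 / 6 = $29.6666... ≈ $29.67

$29.67


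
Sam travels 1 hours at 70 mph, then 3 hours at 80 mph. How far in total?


Leg 1 distance:
70 x 1 = 70 miles
Leg 2 distance:
80 x 3 = 240 miles
Total distance:
70 + 240 = 310 miles

310 miles


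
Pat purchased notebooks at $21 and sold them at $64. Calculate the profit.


Selling price = $64
Cost price = $21
Profit = selling price - cost price:
Profit = $64 - $21 = $43

$43


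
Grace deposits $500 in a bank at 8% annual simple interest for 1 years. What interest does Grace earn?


Use the formula I = P x R x T / 100
P x R x T = 500 x 8 x 1 = 4000
I = 4000 / 100 = $40

$40


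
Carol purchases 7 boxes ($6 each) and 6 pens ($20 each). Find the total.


Cost of boxes:
7 x $6 = $42
Cost of pens:
6 x $20 = $120
Add both:
$42 + $120 = $162

$162


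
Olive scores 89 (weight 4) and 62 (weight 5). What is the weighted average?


Weighted sum:
4 x 89 + 5 x 62 = 666
Total weight:
4 + 5 = 9
Weighted average:
666 / 9 = 74

74


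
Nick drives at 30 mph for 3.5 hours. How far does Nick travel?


Use the formula: distance = speed x time
Speed = 30 mph, Time = 3.5 hours
30 x 3.5 = 105 miles

105 miles


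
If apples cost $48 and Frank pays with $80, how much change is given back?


Start with the amount paid:
$80
Subtract the price:
$80 - $48 = $32

$32


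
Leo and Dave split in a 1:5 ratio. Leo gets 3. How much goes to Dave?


Find the multiplier:
3 / 1 = 3
Apply to Dave's share:
5 x 3 = 15

15


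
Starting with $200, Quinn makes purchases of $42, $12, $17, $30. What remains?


Add up expenses:
$42 + $12 + $17 + $30 = $101
Subtract from budget:
$200 - $101 = $99

$99


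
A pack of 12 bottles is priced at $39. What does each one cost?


Total cost: $39
Number of items: 12
Unit price: $39 / 12 = $3.25

$3.25


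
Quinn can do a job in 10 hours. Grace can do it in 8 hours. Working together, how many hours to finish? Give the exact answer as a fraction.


Quinn's rate: 1/10 of the job per hour
Grace's rate: 1/8 of the job per hour
Combined rate: 1/10 + 1/8 = 9/40 per hour
Time = 1 / (9/40) = 40/9 hours (≈ 4.44 hours)

40/9 hours


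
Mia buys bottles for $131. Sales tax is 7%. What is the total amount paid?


Calculate the tax:
7% of $131 = $9.17
Add tax to price:
$131 + $9.17 = $140.17

$140.17


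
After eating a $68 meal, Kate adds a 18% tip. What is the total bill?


Calculate the tip:
18% of $68 = $12.24
Add tip to meal cost:
$68 + $12.24 = $80.24

$80.24


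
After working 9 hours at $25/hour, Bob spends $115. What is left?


Calculate earnings:
9 x $25 = $225
Subtract spending:
$225 - $115 = $110

$110


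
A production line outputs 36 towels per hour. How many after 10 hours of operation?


Production rate: 36 towels per hour
Time: 10 hours
Total: 36 x 10 = 360 towels

360 towels


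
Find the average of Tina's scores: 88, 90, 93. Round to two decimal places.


Add the scores:
88 + 90 + 93 = 271
Divide by the number of tests:
271 / 3 = 90.3333... ≈ 90.33

90.33


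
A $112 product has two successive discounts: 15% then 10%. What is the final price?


First discount:
15% of $112 = $16.80
Price after first discount:
$112 - $16.80 = $95.20
Second discount:
10% of $95.20 = $9.52
Final price:
$95.20 - $9.52 = $85.68

$85.68


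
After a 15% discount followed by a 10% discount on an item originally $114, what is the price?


First discount:
15% of $114 = $17.10
Price after first discount:
$114 - $17.10 = $96.90
Second discount:
10% of $96.90 = $9.69
Final price:
$96.90 - $9.69 = $87.21

$87.21


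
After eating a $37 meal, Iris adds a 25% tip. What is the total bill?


Calculate the tip:
25% of $37 = $9.25
Add tip to meal cost:
$37 + $9.25 = $46.25

$46.25


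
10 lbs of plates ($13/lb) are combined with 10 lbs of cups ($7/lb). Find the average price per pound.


Cost of plates:
10 x $13 = $130
Cost of cups:
10 x $7 = $70
Total cost: $130 + $70 = $200
Total weight: 20 lbs
Average: $200 / 20 = $10/lb

$10/lb


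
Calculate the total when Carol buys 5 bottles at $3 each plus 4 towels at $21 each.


Cost of bottles:
5 x $3 = $15
Cost of towels:
4 x $21 = $84
Add both:
$15 + $84 = $99

$99


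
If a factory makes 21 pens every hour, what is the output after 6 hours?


Production rate: 21 pens per hour
Time: 6 hours
Total: 21 x 6 = 126 pens

126 pens


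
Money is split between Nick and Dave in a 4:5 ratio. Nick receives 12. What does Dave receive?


Find the multiplier:
12 / 4 = 3
Apply to Dave's share:
5 x 3 = 15

15


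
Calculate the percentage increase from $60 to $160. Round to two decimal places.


Find the absolute change:
|160 - 60| = 100
Divide by original and multiply by 100:
100 / 60 x 100 = 166.6666...% ≈ 166.67%

166.67%


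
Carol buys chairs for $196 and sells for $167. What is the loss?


Selling price = $167
Cost price = $196
Loss = cost price - selling price:
Loss = $196 - $167 = $29

$29


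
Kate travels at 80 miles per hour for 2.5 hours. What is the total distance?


Use the formula: distance = speed x time
Speed = 80 mph, Time = 2.5 hours
80 x 2.5 = 200 miles

200 miles


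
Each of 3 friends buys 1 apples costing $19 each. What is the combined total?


Cost per person:
1 x $19 = $19
Group total:
3 x $19 = $57

$57


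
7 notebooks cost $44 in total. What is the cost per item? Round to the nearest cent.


Total cost: $44
Number of items: 7
Unit price: $44 / 7 = $6.2857... ≈ $6.29

$6.29


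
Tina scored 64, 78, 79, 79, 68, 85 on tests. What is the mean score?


Add the scores:
64 + 78 + 79 + 79 + 68 + 85 = 453
Divide by the number of tests:
453 / 6 = 75.5

75.5


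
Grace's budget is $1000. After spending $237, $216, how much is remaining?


Add up expenses:
$237 + $216 = $453
Subtract from budget:
$1000 - $453 = $547

$547


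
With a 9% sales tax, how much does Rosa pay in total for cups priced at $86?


Calculate the tax:
9% of $86 = $7.74
Add tax to price:
$86 + $7.74 = $93.74

$93.74


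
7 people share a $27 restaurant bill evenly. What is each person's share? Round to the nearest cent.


Total bill: $27
Number of people: 7
Each pays: $27 / 7 = $3.8571... ≈ $3.86

$3.86


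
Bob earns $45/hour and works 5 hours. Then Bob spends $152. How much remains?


Calculate earnings:
5 x $45 = $225
Subtract spending:
$225 - $152 = $73

$73


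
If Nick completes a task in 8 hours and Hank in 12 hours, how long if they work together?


Nick's rate: 1/8 of the job per hour
Hank's rate: 1/12 of the job per hour
Combined rate: 1/8 + 1/12 = 5/24 per hour
Time = 1 / (5/24) = 24/5 = 4.8 hours

4.8 hours


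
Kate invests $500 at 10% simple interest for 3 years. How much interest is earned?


Use the formula I = P x R x T / 100
P x R x T = 500 x 10 x 3 = 15000
I = 15000 / 100 = $150

$150


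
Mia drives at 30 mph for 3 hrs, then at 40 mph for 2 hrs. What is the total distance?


Leg 1 distance:
30 x 3 = 90 miles
Leg 2 distance:
40 x 2 = 80 miles
Total distance:
90 + 80 = 170 miles

170 miles


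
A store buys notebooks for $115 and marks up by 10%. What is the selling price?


Calculate the markup amount:
10% of $115 = $11.50
Add to cost:
$115 + $11.50 = $126.50

$126.50


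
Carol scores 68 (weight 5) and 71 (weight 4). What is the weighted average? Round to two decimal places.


Weighted sum:
5 x 68 + 4 x 71 = 624
Total weight:
5 + 4 = 9
Weighted average:
624 / 9 = 69.3333... ≈ 69.33

69.33


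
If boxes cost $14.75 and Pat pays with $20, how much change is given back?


Start with the amount paid:
$20
Subtract the price:
$20 - $14.75 = $5.25

$5.25


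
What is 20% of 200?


Convert percentage to decimal:
20% = 0.2
Multiply:
200 x 0.2 = 40

40


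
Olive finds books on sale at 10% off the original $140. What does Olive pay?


Calculate the discount amount:
10% of $140 = $14
Subtract from original:
$140 - $14 = $126

$126


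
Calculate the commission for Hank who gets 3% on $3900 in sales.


Convert rate to decimal:
3% = 0.03
Multiply by sales:
$3900 x 0.03 = $117

$117


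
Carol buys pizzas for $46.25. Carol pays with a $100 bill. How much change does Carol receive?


Start with the amount paid:
$100
Subtract the price:
$100 - $46.25 = $53.75

$53.75


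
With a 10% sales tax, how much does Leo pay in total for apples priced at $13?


Calculate the tax:
10% of $13 = $1.30
Add tax to price:
$13 + $1.30 = $14.30

$14.30


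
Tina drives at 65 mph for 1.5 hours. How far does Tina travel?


Use the formula: distance = speed x time
Speed = 65 mph, Time = 1.5 hours
65 x 1.5 = 97.5 miles

97.5 miles


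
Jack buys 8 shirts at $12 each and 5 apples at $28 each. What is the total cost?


Cost of shirts:
8 x $12 = $96
Cost of apples:
5 x $28 = $140
Add both:
$96 + $140 = $236

$236


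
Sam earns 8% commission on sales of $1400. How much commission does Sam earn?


Convert rate to decimal:
8% = 0.08
Multiply by sales:
$1400 x 0.08 = $112

$112


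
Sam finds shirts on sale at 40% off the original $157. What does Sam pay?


Calculate the discount amount:
40% of $157 = $62.80
Subtract from original:
$157 - $62.80 = $94.20

$94.20


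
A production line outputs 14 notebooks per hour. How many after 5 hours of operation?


Production rate: 14 notebooks per hour
Time: 5 hours
Total: 14 x 5 = 70 notebooks

70 notebooks


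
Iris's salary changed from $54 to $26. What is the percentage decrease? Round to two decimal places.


Find the absolute change:
|26 - 54| = 28
Divide by original and multiply by 100:
28 / 54 x 100 = 51.8518...% ≈ 51.85%

51.85%


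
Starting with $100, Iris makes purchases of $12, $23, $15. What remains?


Add up expenses:
$12 + $23 + $15 = $50
Subtract from budget:
$100 - $50 = $50

$50


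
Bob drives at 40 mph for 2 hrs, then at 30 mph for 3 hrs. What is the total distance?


Leg 1 distance:
40 x 2 = 80 miles
Leg 2 distance:
30 x 3 = 90 miles
Total distance:
80 + 90 = 170 miles

170 miles


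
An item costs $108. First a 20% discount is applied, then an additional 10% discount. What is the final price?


First discount:
20% of $108 = $21.60
Price after first discount:
$108 - $21.60 = $86.40
Second discount:
10% of $86.40 = $8.64
Final price:
$86.40 - $8.64 = $77.76

$77.76


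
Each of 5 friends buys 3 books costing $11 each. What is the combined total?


Cost per person:
3 x $11 = $33
Group total:
5 x $33 = $165

$165


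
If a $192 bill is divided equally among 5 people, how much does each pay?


Total bill: $192
Number of people: 5
Each pays: $192 / 5 = $38.40

$38.40


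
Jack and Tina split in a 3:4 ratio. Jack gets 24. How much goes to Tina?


Find the multiplier:
24 / 3 = 8
Apply to Tina's share:
4 x 8 = 32

32


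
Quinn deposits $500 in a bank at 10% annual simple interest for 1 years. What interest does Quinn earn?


Use the formula I = P x R x T / 100
P x R x T = 500 x 10 x 1 = 5000
I = 5000 / 100 = $50

$50


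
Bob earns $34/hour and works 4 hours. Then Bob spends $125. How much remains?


Calculate earnings:
4 x $34 = $136
Subtract spending:
$136 - $125 = $11

$11


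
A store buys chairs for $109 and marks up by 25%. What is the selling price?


Calculate the markup amount:
25% of $109 = $27.25
Add to cost:
$109 + $27.25 = $136.25

$136.25


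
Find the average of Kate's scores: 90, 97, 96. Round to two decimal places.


Add the scores:
90 + 97 + 96 = 283
Divide by the number of tests:
283 / 3 = 94.3333... ≈ 94.33

94.33


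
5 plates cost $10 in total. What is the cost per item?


Total cost: $10
Number of items: 5
Unit price: $10 / 5 = $2

$2


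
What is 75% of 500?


Convert percentage to decimal:
75% = 0.75
Multiply:
500 x 0.75 = 375

375


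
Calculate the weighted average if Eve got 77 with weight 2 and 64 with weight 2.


Weighted sum:
2 x 77 + 2 x 64 = 282
Total weight:
2 + 2 = 4
Weighted average:
282 / 4 = 70.5

70.5


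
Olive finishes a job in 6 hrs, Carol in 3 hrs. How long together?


Olive's rate: 1/6 of the job per hour
Carol's rate: 1/3 of the job per hour
Combined rate: 1/6 + 1/3 = 1/2 per hour
Time = 1 / (1/2) = 2 hours

2 hours


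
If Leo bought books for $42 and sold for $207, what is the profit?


Selling price = $207
Cost price = $42
Profit = selling price - cost price:
Profit = $207 - $42 = $165

$165


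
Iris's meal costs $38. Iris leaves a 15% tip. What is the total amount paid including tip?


Calculate the tip:
15% of $38 = $5.70
Add tip to meal cost:
$38 + $5.70 = $43.70

$43.70


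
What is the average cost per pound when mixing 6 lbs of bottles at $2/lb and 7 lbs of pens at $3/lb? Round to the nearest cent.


Cost of bottles:
6 x $2 = $12
Cost of pens:
7 x $3 = $21
Total cost: $12 + $21 = $33
Total weight: 13 lbs
Average: $33 / 13 = $2.5384... ≈ $2.54/lb

$2.54/lb


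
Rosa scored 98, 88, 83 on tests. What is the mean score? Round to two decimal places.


Add the scores:
98 + 88 + 83 = 269
Divide by the number of tests:
269 / 3 = 89.6666... ≈ 89.67

89.67


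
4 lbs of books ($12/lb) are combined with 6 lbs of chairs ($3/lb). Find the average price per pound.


Cost of books:
4 x $12 = $48
Cost of chairs:
6 x $3 = $18
Total cost: $48 + $18 = $66
Total weight: 10 lbs
Average: $66 / 10 = $6.60/lb

$6.60/lb


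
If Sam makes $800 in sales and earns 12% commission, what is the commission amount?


Convert rate to decimal:
12% = 0.12
Multiply by sales:
$800 x 0.12 = $96

$96


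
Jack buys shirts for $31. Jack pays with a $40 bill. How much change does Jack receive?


Start with the amount paid:
$40
Subtract the price:
$40 - $31 = $9

$9


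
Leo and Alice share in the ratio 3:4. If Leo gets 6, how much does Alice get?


Find the multiplier:
6 / 3 = 2
Apply to Alice's share:
4 x 2 = 8

8


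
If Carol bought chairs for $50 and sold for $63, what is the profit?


Selling price = $63
Cost price = $50
Profit = selling price - cost price:
Profit = $63 - $50 = $13

$13


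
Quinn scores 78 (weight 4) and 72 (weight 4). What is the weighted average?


Weighted sum:
4 x 78 + 4 x 72 = 600
Total weight:
4 + 4 = 8
Weighted average:
600 / 8 = 75

75


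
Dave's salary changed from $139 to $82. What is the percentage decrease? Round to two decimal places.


Find the absolute change:
|82 - 139| = 57
Divide by original and multiply by 100:
57 / 139 x 100 = 41.0071...% ≈ 41.01%

41.01%


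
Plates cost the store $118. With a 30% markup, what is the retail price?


Calculate the markup amount:
30% of $118 = $35.40
Add to cost:
$118 + $35.40 = $153.40

$153.40


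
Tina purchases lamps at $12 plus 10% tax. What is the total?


Calculate the tax:
10% of $12 = $1.20
Add tax to price:
$12 + $1.20 = $13.20

$13.20


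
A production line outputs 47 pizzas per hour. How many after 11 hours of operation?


Production rate: 47 pizzas per hour
Time: 11 hours
Total: 47 x 11 = 517 pizzas

517 pizzas


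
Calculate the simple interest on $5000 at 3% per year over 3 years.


Use the formula I = P x R x T / 100
P x R x T = 5000 x 3 x 3 = 45000
I = 45000 / 100 = $450

$450


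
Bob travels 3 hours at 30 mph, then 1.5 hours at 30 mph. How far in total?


Leg 1 distance:
30 x 3 = 90 miles
Leg 2 distance:
30 x 1.5 = 45 miles
Total distance:
90 + 45 = 135 miles

135 miles


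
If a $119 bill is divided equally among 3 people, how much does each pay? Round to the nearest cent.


Total bill: $119
Number of people: 3
Each pays: $119 / 3 = $39.6666... ≈ $39.67

$39.67


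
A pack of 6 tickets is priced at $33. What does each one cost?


Total cost: $33
Number of items: 6
Unit price: $33 / 6 = $5.50

$5.50


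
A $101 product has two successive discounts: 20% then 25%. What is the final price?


First discount:
20% of $101 = $20.20
Price after first discount:
$101 - $20.20 = $80.80
Second discount:
25% of $80.80 = $20.20
Final price:
$80.80 - $20.20 = $60.60

$60.60


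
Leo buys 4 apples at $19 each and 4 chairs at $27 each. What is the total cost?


Cost of apples:
4 x $19 = $76
Cost of chairs:
4 x $27 = $108
Add both:
$76 + $108 = $184

$184


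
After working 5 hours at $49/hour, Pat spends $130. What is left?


Calculate earnings:
5 x $49 = $245
Subtract spending:
$245 - $130 = $115

$115


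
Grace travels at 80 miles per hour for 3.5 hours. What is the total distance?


Use the formula: distance = speed x time
Speed = 80 mph, Time = 3.5 hours
80 x 3.5 = 280 miles

280 miles


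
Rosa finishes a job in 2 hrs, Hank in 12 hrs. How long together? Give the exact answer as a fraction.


Rosa's rate: 1/2 of the job per hour
Hank's rate: 1/12 of the job per hour
Combined rate: 1/2 + 1/12 = 7/12 per hour
Time = 1 / (7/12) = 12/7 hours (≈ 1.71 hours)

12/7 hours


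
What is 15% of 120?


Convert percentage to decimal:
15% = 0.15
Multiply:
120 x 0.15 = 18

18


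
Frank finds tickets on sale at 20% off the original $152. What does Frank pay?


Calculate the discount amount:
20% of $152 = $30.40
Subtract from original:
$152 - $30.40 = $121.60

$121.60


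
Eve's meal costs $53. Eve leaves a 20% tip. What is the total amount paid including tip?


Calculate the tip:
20% of $53 = $10.60
Add tip to meal cost:
$53 + $10.60 = $63.60

$63.60


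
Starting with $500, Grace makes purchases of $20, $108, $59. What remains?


Add up expenses:
$20 + $108 + $59 = $187
Subtract from budget:
$500 - $187 = $313

$313


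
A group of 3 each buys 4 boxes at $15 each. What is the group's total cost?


Cost per person:
4 x $15 = $60
Group total:
3 x $60 = $180

$180


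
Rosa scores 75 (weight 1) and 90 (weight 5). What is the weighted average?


Weighted sum:
1 x 75 + 5 x 90 = 525
Total weight:
1 + 5 = 6
Weighted average:
525 / 6 = 87.5

87.5


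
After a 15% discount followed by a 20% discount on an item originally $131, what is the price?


First discount:
15% of $131 = $19.65
Price after first discount:
$131 - $19.65 = $111.35
Second discount:
20% of $111.35 = $22.27
Final price:
$111.35 - $22.27 = $89.08

$89.08


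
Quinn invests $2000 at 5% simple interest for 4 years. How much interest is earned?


Use the formula I = P x R x T / 100
P x R x T = 2000 x 5 x 4 = 40000
I = 40000 / 100 = $400

$400


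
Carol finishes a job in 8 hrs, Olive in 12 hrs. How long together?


Carol's rate: 1/8 of the job per hour
Olive's rate: 1/12 of the job per hour
Combined rate: 1/8 + 1/12 = 5/24 per hour
Time = 1 / (5/24) = 24/5 = 4.8 hours

4.8 hours


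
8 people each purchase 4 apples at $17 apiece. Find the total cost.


Cost per person:
4 x $17 = $68
Group total:
8 x $68 = $544

$544


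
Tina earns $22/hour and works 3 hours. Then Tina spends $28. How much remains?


Calculate earnings:
3 x $22 = $66
Subtract spending:
$66 - $28 = $38

$38


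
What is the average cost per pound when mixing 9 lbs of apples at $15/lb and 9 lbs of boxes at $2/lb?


Cost of apples:
9 x $15 = $135
Cost of boxes:
9 x $2 = $18
Total cost: $135 + $18 = $153
Total weight: 18 lbs
Average: $153 / 18 = $8.50/lb

$8.50/lb


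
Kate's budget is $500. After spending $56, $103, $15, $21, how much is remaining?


Add up expenses:
$56 + $103 + $15 + $21 = $195
Subtract from budget:
$500 - $195 = $305

$305


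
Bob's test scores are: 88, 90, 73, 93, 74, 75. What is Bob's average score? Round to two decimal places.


Add the scores:
88 + 90 + 73 + 93 + 74 + 75 = 493
Divide by the number of tests:
493 / 6 = 82.1666... ≈ 82.17

82.17


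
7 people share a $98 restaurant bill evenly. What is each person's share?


Total bill: $98
Number of people: 7
Each pays: $98 / 7 = $14

$14


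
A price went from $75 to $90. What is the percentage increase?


Find the absolute change:
|90 - 75| = 15
Divide by original and multiply by 100:
15 / 75 x 100 = 20%

20%


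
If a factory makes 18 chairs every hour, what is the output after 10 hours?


Production rate: 18 chairs per hour
Time: 10 hours
Total: 18 x 10 = 180 chairs

180 chairs


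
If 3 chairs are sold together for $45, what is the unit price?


Total cost: $45
Number of items: 3
Unit price: $45 / 3 = $15

$15


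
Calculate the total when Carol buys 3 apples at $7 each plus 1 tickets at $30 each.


Cost of apples:
3 x $7 = $21
Cost of tickets:
1 x $30 = $30
Add both:
$21 + $30 = $51

$51


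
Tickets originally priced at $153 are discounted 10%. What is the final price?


Calculate the discount amount:
10% of $153 = $15.30
Subtract from original:
$153 - $15.30 = $137.70

$137.70


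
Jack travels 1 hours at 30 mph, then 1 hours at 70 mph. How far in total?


Leg 1 distance:
30 x 1 = 30 miles
Leg 2 distance:
70 x 1 = 70 miles
Total distance:
30 + 70 = 100 miles

100 miles


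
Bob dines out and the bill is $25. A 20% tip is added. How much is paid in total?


Calculate the tip:
20% of $25 = $5
Add tip to meal cost:
$25 + $5 = $30

$30


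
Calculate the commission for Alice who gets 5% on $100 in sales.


Convert rate to decimal:
5% = 0.05
Multiply by sales:
$100 x 0.05 = $5

$5


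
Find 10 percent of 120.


Convert percentage to decimal:
10% = 0.1
Multiply:
120 x 0.1 = 12

12


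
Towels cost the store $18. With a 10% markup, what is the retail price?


Calculate the markup amount:
10% of $18 = $1.80
Add to cost:
$18 + $1.80 = $19.80

$19.80


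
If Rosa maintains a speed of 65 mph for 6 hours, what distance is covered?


Use the formula: distance = speed x time
Speed = 65 mph, Time = 6 hours
65 x 6 = 390 miles

390 miles


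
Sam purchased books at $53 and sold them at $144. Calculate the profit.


Selling price = $144
Cost price = $53
Profit = selling price - cost price:
Profit = $144 - $53 = $91

$91


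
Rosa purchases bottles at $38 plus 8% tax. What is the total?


Calculate the tax:
8% of $38 = $3.04
Add tax to price:
$38 + $3.04 = $41.04

$41.04


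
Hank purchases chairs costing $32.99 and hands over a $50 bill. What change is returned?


Start with the amount paid:
$50
Subtract the price:
$50 - $32.99 = $17.01

$17.01


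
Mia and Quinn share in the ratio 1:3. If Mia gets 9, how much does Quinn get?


Find the multiplier:
9 / 1 = 9
Apply to Quinn's share:
3 x 9 = 27

27


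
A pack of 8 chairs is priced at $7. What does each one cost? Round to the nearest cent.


Total cost: $7
Number of items: 8
Unit price: $7 / 8 = $0.875 ≈ $0.88

$0.88


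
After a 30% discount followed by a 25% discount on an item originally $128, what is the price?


First discount:
30% of $128 = $38.40
Price after first discount:
$128 - $38.40 = $89.60
Second discount:
25% of $89.60 = $22.40
Final price:
$89.60 - $22.40 = $67.20

$67.20


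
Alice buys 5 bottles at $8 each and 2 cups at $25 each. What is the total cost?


Cost of bottles:
5 x $8 = $40
Cost of cups:
2 x $25 = $50
Add both:
$40 + $50 = $90

$90


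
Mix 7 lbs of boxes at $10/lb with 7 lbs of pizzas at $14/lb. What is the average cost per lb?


Cost of boxes:
7 x $10 = $70
Cost of pizzas:
7 x $14 = $98
Total cost: $70 + $98 = $168
Total weight: 14 lbs
Average: $168 / 14 = $12/lb

$12/lb


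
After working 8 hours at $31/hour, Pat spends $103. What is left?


Calculate earnings:
8 x $31 = $248
Subtract spending:
$248 - $103 = $145

$145


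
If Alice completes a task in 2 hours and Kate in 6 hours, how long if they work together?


Alice's rate: 1/2 of the job per hour
Kate's rate: 1/6 of the job per hour
Combined rate: 1/2 + 1/6 = 2/3 per hour
Time = 1 / (2/3) = 3/2 = 1.5 hours

1.5 hours


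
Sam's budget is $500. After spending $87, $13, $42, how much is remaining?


Add up expenses:
$87 + $13 + $42 = $142
Subtract from budget:
$500 - $142 = $358

$358


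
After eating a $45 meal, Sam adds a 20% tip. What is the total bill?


Calculate the tip:
20% of $45 = $9
Add tip to meal cost:
$45 + $9 = $54

$54


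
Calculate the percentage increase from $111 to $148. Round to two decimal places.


Find the absolute change:
|148 - 111| = 37
Divide by original and multiply by 100:
37 / 111 x 100 = 33.3333...% ≈ 33.33%

33.33%


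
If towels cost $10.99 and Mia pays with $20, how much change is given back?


Start with the amount paid:
$20
Subtract the price:
$20 - $10.99 = $9.01

$9.01


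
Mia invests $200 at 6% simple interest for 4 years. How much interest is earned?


Use the formula I = P x R x T / 100
P x R x T = 200 x 6 x 4 = 4800
I = 4800 / 100 = $48

$48


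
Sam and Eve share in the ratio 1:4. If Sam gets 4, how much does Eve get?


Find the multiplier:
4 / 1 = 4
Apply to Eve's share:
4 x 4 = 16

16


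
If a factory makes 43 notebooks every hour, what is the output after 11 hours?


Production rate: 43 notebooks per hour
Time: 11 hours
Total: 43 x 11 = 473 notebooks

473 notebooks


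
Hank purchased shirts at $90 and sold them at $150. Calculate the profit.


Selling price = $150
Cost price = $90
Profit = selling price - cost price:
Profit = $150 - $90 = $60

$60


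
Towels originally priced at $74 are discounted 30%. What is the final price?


Calculate the discount amount:
30% of $74 = $22.20
Subtract from original:
$74 - $22.20 = $51.80

$51.80


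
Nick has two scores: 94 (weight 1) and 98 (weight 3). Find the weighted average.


Weighted sum:
1 x 94 + 3 x 98 = 388
Total weight:
1 + 3 = 4
Weighted average:
388 / 4 = 97

97


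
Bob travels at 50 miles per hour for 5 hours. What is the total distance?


Use the formula: distance = speed x time
Speed = 50 mph, Time = 5 hours
50 x 5 = 250 miles

250 miles


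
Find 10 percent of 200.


Convert percentage to decimal:
10% = 0.1
Multiply:
200 x 0.1 = 20

20


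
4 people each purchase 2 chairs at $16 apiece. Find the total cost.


Cost per person:
2 x $16 = $32
Group total:
4 x $32 = $128

$128


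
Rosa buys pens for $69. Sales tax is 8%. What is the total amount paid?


Calculate the tax:
8% of $69 = $5.52
Add tax to price:
$69 + $5.52 = $74.52

$74.52


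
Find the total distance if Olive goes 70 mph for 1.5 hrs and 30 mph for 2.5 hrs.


Leg 1 distance:
70 x 1.5 = 105 miles
Leg 2 distance:
30 x 2.5 = 75 miles
Total distance:
105 + 75 = 180 miles

180 miles


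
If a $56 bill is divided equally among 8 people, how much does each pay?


Total bill: $56
Number of people: 8
Each pays: $56 / 8 = $7

$7


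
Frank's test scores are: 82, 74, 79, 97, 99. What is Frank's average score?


Add the scores:
82 + 74 + 79 + 97 + 99 = 431
Divide by the number of tests:
431 / 5 = 86.2

86.2


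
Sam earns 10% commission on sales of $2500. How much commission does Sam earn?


Convert rate to decimal:
10% = 0.1
Multiply by sales:
$2500 x 0.1 = $250

$250


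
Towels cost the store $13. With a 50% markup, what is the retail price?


Calculate the markup amount:
50% of $13 = $6.50
Add to cost:
$13 + $6.50 = $19.50

$19.50


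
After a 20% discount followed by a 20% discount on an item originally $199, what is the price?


First discount:
20% of $199 = $39.80
Price after first discount:
$199 - $39.80 = $159.20
Second discount:
20% of $159.20 = $31.84
Final price:
$159.20 - $31.84 = $127.36

$127.36


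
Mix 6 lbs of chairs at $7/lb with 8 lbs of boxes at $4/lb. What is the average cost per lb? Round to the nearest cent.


Cost of chairs:
6 x $7 = $42
Cost of boxes:
8 x $4 = $32
Total cost: $42 + $32 = $74
Total weight: 14 lbs
Average: $74 / 14 = $5.2857... ≈ $5.29/lb

$5.29/lb


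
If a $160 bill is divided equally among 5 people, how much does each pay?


Total bill: $160
Number of people: 5
Each pays: $160 / 5 = $32

$32


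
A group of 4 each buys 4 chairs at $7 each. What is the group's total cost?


Cost per person:
4 x $7 = $28
Group total:
4 x $28 = $112

$112


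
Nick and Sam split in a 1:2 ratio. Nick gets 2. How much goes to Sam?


Find the multiplier:
2 / 1 = 2
Apply to Sam's share:
2 x 2 = 4

4


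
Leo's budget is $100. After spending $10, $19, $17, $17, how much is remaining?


Add up expenses:
$10 + $19 + $17 + $17 = $63
Subtract from budget:
$100 - $63 = $37

$37


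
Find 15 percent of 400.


Convert percentage to decimal:
15% = 0.15
Multiply:
400 x 0.15 = 60

60


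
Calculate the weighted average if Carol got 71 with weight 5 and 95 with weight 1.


Weighted sum:
5 x 71 + 1 x 95 = 450
Total weight:
5 + 1 = 6
Weighted average:
450 / 6 = 75

75


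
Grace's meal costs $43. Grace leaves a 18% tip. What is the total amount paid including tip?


Calculate the tip:
18% of $43 = $7.74
Add tip to meal cost:
$43 + $7.74 = $50.74

$50.74


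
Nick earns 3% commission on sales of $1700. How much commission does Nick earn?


Convert rate to decimal:
3% = 0.03
Multiply by sales:
$1700 x 0.03 = $51

$51


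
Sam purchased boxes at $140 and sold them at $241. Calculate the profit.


Selling price = $241
Cost price = $140
Profit = selling price - cost price:
Profit = $241 - $140 = $101

$101


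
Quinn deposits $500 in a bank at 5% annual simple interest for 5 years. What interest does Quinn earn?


Use the formula I = P x R x T / 100
P x R x T = 500 x 5 x 5 = 12500
I = 12500 / 100 = $125

$125


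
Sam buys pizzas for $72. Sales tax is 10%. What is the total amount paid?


Calculate the tax:
10% of $72 = $7.20
Add tax to price:
$72 + $7.20 = $79.20

$79.20


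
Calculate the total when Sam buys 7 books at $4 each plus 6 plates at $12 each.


Cost of books:
7 x $4 = $28
Cost of plates:
6 x $12 = $72
Add both:
$28 + $72 = $100

$100
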